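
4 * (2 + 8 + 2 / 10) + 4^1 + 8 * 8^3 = 20704 / 5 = 4140.80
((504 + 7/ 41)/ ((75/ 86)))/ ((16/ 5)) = 888853/ 4920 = 180.66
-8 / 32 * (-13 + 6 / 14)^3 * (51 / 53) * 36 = 312795648 / 18179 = 17206.43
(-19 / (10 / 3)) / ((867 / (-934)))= 8873 / 1445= 6.14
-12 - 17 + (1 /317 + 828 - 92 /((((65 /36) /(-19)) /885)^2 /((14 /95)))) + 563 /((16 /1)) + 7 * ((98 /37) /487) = -90809361125857213199 /77226550960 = -1175882646.54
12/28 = 3/7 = 0.43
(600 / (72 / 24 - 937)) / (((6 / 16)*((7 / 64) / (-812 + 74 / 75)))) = 124571648 / 9807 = 12702.32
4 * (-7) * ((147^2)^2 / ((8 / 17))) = -55566916839 / 2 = -27783458419.50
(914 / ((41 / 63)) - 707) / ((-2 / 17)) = -486115 / 82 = -5928.23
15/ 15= 1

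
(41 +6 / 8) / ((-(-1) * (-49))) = -167 / 196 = -0.85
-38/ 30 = -19/ 15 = -1.27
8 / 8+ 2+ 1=4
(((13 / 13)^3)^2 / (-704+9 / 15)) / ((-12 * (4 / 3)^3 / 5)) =225 / 900352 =0.00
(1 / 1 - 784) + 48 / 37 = -28923 / 37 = -781.70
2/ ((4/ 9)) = 9/ 2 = 4.50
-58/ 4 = -29/ 2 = -14.50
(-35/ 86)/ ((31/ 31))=-35/ 86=-0.41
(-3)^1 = -3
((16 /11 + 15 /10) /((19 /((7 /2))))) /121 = 455 /101156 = 0.00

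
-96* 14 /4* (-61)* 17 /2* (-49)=-8536584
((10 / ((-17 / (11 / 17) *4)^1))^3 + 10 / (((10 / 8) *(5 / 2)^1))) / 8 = 3088776957 / 7724022080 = 0.40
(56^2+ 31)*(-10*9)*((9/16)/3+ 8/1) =-18669465/8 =-2333683.12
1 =1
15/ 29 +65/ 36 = 2425/ 1044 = 2.32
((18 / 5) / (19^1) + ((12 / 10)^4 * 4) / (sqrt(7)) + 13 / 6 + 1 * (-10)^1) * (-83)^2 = -31061.61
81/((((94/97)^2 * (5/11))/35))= 58683933/8836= 6641.46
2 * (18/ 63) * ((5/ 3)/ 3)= 20/ 63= 0.32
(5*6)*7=210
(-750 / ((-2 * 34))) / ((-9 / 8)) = -9.80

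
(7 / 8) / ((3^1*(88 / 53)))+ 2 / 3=593 / 704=0.84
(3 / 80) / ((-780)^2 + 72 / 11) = 11 / 178465920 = 0.00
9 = 9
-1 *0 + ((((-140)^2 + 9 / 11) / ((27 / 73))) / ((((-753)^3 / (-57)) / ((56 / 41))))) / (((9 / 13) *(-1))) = -0.01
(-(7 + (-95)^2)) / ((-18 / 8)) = 36128 / 9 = 4014.22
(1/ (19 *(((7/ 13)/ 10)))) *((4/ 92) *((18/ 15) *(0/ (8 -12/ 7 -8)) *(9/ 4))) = 0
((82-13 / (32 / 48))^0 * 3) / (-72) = -1 / 24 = -0.04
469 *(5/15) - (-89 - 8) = 760/3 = 253.33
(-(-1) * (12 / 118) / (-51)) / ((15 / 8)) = -16 / 15045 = -0.00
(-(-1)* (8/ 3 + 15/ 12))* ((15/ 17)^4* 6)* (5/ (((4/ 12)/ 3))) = 107071875/ 167042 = 640.99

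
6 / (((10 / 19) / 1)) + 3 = 72 / 5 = 14.40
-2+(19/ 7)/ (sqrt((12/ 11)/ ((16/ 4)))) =-2+19*sqrt(33)/ 21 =3.20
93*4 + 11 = 383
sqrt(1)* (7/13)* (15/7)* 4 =60/13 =4.62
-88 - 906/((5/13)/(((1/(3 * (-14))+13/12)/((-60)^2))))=-22350707/252000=-88.69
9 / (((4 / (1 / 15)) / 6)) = 9 / 10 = 0.90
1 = 1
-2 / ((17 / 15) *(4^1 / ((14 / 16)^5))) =-252105 / 1114112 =-0.23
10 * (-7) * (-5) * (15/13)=5250/13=403.85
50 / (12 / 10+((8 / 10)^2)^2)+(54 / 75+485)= 6498554 / 12575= 516.78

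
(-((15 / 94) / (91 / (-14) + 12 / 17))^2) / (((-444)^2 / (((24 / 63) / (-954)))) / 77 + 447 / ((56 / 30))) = 0.00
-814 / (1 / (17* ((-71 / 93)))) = 982498 / 93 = 10564.49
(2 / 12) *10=5 / 3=1.67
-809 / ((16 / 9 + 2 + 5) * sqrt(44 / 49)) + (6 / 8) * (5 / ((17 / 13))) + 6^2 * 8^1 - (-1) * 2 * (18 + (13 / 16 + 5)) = 46035 / 136 - 50967 * sqrt(11) / 1738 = 241.23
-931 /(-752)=931 /752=1.24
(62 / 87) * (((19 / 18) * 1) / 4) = 589 / 3132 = 0.19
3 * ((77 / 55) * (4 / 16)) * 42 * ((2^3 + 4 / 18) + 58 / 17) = 8722 / 17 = 513.06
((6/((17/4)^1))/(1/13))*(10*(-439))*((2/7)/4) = -684840/119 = -5754.96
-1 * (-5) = 5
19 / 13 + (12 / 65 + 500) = 32607 / 65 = 501.65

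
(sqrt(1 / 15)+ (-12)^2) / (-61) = -144 / 61-sqrt(15) / 915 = -2.36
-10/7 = -1.43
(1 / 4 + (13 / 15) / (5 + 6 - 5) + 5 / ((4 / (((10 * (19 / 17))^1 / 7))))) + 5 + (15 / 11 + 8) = 3947549 / 235620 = 16.75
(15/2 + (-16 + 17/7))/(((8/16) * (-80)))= 17/112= 0.15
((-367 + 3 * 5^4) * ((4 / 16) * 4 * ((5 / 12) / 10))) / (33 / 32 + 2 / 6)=6032 / 131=46.05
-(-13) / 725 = 13 / 725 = 0.02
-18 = -18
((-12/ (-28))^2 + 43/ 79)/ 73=2818/ 282583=0.01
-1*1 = -1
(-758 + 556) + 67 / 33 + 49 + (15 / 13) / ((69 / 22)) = -1485988 / 9867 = -150.60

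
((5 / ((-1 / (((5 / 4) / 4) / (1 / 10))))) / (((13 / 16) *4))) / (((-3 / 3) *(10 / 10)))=125 / 26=4.81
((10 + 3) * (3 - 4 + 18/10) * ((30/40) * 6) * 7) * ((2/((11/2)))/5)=6552/275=23.83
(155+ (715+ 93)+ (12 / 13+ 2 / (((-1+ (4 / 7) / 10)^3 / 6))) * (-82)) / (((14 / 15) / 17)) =37544.72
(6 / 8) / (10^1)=3 / 40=0.08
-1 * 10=-10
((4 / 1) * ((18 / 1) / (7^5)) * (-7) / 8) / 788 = -9 / 1891988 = -0.00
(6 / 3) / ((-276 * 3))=-1 / 414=-0.00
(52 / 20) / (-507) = -1 / 195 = -0.01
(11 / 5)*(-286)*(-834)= 524752.80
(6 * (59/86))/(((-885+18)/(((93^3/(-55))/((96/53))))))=838408113/21871520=38.33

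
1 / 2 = 0.50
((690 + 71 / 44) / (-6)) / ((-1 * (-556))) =-30431 / 146784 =-0.21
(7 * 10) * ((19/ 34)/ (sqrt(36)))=665/ 102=6.52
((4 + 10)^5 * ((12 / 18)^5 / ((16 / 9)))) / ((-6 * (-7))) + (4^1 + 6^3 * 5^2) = 514556 / 81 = 6352.54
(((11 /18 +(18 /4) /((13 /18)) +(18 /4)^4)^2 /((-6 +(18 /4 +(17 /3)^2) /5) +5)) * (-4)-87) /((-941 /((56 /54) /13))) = 21335169800987 /2286800125272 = 9.33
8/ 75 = 0.11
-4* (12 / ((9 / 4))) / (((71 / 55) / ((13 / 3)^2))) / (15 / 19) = -2260544 / 5751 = -393.07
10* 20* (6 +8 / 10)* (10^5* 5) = 680000000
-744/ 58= -372/ 29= -12.83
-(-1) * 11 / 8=11 / 8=1.38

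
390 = 390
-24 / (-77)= 24 / 77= 0.31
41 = 41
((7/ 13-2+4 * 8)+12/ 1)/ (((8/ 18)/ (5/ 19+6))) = 592263/ 988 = 599.46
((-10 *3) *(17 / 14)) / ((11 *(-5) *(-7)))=-51 / 539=-0.09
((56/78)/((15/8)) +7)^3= 80565593759/200201625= 402.42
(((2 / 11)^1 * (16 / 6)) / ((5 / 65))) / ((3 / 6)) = 416 / 33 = 12.61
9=9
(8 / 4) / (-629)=-0.00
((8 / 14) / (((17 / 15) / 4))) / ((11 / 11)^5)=240 / 119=2.02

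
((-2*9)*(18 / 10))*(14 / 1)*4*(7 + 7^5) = -152536608 / 5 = -30507321.60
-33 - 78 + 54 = -57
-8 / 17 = -0.47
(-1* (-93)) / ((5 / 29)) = 2697 / 5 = 539.40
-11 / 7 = -1.57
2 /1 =2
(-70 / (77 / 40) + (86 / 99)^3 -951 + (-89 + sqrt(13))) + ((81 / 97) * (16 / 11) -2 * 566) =-2202.89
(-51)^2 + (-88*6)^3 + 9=-147195342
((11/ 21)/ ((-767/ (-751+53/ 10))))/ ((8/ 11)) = 902297/ 1288560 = 0.70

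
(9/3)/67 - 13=-868/67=-12.96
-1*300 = -300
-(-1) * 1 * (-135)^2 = 18225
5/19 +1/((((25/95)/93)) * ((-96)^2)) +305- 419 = -33181769/291840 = -113.70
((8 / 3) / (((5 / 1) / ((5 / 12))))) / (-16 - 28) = -1 / 198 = -0.01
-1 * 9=-9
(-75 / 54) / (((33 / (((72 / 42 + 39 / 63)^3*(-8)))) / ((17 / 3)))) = 583100 / 24057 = 24.24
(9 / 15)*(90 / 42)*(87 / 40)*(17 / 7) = 13311 / 1960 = 6.79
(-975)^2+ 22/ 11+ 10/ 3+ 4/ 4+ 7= 2851915/ 3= 950638.33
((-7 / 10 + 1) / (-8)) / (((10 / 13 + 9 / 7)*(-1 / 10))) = 273 / 1496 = 0.18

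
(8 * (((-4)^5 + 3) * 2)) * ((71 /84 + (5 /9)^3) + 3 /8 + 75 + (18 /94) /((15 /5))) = -299556043834 /239841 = -1248977.63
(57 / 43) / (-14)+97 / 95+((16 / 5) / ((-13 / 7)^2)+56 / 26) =38738003 / 9665110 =4.01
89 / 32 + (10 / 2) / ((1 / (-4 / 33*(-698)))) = 449657 / 1056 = 425.81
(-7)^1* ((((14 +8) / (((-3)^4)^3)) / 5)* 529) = -81466 / 2657205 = -0.03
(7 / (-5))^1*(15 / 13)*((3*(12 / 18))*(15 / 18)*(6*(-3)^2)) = -1890 / 13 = -145.38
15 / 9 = 1.67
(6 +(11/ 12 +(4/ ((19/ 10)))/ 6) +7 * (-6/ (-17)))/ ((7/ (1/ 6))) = 37745/ 162792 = 0.23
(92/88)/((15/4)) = 46/165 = 0.28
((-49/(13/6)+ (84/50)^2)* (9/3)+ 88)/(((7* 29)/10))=465092/329875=1.41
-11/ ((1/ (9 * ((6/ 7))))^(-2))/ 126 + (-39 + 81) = 2204419/ 52488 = 42.00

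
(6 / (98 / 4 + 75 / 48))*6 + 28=4084 / 139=29.38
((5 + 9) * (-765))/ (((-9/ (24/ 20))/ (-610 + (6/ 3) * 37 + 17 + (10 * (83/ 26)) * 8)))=-4893756/ 13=-376442.77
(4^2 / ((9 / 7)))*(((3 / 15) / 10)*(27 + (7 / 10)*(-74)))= -6944 / 1125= -6.17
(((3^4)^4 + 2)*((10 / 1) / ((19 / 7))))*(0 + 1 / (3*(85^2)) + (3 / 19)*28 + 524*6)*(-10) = -4329088321631276 / 867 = -4993181455168.72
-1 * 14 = -14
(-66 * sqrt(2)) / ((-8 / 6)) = 99 * sqrt(2) / 2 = 70.00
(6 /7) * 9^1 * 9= 486 /7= 69.43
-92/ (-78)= 46/ 39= 1.18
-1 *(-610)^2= -372100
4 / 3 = 1.33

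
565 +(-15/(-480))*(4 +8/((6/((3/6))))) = 27127/48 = 565.15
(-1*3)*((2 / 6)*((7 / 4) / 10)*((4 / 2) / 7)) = -1 / 20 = -0.05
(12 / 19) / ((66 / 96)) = 192 / 209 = 0.92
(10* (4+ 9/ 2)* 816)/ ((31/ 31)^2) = 69360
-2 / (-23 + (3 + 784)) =-1 / 382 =-0.00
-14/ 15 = -0.93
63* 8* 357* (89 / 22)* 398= 3186704808 / 11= 289700437.09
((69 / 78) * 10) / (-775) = -23 / 2015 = -0.01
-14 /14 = -1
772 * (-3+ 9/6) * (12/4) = -3474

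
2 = 2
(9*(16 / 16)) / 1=9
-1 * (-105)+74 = 179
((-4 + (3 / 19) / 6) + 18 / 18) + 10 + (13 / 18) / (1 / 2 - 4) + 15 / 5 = 9.82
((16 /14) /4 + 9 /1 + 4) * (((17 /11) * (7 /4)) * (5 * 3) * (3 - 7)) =-23715 /11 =-2155.91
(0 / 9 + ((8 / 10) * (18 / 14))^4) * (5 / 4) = 419904 / 300125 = 1.40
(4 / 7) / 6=2 / 21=0.10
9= 9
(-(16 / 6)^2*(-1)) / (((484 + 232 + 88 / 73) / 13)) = 15184 / 117801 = 0.13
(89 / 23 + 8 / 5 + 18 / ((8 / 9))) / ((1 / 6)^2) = 106479 / 115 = 925.90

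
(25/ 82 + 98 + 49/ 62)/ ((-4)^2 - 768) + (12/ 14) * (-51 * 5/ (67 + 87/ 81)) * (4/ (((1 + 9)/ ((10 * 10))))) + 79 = -152372700903/ 3074304968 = -49.56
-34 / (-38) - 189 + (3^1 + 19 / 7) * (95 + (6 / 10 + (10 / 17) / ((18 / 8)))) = 7319014 / 20349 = 359.67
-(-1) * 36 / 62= 18 / 31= 0.58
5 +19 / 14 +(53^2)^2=7890487.36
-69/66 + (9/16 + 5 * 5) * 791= 3558525/176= 20218.89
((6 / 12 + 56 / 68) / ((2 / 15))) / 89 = 675 / 6052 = 0.11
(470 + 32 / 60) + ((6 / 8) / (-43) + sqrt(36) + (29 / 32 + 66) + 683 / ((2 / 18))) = 138090313 / 20640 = 6690.42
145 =145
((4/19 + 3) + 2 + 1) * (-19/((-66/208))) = 12272/33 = 371.88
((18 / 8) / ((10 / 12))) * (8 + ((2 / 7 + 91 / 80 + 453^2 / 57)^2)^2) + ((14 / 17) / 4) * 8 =989810362476940634755722029736619 / 2178790300467200000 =454293541817537.32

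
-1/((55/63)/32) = -2016/55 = -36.65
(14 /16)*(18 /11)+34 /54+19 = 25021 /1188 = 21.06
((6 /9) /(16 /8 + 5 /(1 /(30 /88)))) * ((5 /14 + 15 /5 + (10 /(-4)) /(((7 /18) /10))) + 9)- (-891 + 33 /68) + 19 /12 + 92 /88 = 1131440575 /1280202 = 883.80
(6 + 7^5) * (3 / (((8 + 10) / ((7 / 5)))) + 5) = 2639641 / 30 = 87988.03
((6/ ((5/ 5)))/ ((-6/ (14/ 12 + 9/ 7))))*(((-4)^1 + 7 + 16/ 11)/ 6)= -721/ 396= -1.82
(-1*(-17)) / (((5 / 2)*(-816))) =-1 / 120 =-0.01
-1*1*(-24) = 24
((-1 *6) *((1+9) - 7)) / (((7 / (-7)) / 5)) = 90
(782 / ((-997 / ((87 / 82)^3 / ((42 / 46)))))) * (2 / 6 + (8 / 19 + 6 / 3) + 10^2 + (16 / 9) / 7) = -27043642484377 / 255891818588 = -105.68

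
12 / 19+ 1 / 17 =0.69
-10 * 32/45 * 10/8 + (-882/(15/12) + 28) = -30892/45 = -686.49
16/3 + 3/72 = 43/8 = 5.38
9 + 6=15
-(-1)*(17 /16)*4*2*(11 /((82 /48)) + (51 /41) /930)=1391569 /25420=54.74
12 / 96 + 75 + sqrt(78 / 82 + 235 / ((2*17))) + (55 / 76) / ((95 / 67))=sqrt(15279634) / 1394 + 218435 / 2888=78.44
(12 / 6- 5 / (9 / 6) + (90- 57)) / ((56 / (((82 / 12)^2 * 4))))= 159695 / 1512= 105.62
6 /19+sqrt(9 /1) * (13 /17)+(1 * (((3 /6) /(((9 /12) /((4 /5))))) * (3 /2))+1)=7122 /1615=4.41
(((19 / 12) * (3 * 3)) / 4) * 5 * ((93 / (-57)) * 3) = -1395 / 16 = -87.19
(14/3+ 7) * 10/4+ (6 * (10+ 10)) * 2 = 1615/6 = 269.17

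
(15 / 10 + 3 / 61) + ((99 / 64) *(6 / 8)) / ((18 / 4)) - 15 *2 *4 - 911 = -8035939 / 7808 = -1029.19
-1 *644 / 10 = -64.40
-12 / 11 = -1.09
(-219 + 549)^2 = 108900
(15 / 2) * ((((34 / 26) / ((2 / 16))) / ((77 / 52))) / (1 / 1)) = 4080 / 77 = 52.99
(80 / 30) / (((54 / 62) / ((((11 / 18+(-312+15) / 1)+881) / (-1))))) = -1304852 / 729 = -1789.92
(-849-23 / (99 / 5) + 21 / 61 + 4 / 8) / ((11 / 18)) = -10258055 / 7381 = -1389.79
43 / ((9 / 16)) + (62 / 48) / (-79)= 434723 / 5688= 76.43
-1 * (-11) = 11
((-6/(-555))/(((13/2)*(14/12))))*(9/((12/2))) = 0.00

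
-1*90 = -90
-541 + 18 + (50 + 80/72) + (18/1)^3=48241/9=5360.11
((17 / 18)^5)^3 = 2862423051509815793 / 6746640616477458432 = 0.42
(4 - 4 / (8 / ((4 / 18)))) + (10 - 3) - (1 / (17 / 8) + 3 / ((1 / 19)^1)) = -7127 / 153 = -46.58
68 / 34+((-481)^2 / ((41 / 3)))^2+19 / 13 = 6262765817202 / 21853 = 286586089.65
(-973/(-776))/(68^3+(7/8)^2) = 7784/1951998609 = 0.00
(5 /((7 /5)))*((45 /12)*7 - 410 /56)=6625 /98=67.60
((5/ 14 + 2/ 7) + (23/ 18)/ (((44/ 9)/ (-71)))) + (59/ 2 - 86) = -45839/ 616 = -74.41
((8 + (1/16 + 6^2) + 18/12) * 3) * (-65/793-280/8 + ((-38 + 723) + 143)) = 6611301/61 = 108381.98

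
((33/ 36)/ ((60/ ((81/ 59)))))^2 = 9801/ 22278400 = 0.00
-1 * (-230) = 230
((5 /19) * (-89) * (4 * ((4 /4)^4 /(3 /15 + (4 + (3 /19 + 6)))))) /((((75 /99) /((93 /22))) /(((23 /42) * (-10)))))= 317285 /1148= 276.38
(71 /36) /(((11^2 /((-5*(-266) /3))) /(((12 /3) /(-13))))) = -94430 /42471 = -2.22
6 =6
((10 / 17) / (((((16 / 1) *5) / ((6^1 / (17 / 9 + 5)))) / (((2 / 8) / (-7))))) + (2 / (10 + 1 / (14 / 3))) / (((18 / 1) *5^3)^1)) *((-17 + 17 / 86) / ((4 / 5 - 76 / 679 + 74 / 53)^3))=1522873851951294463145 / 5791812479216510483962368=0.00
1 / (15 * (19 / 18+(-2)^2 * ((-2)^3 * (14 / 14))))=-6 / 2785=-0.00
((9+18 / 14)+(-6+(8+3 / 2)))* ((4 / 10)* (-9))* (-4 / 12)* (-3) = -1737 / 35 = -49.63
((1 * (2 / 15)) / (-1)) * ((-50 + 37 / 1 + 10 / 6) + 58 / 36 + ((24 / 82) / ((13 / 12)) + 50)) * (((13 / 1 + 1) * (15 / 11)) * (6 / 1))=-10892476 / 17589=-619.28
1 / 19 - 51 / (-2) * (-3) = -2905 / 38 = -76.45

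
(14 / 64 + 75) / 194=2407 / 6208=0.39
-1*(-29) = 29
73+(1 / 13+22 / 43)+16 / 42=868328 / 11739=73.97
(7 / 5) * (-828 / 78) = -14.86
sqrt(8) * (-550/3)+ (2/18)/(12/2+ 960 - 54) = 1/8208 - 1100 * sqrt(2)/3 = -518.54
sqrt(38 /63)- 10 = -10 + sqrt(266) /21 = -9.22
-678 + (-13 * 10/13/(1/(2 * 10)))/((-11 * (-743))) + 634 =-359812/8173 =-44.02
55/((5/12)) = 132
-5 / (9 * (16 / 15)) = -25 / 48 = -0.52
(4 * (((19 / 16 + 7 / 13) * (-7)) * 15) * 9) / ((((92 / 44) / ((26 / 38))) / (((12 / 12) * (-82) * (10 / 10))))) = 153004005 / 874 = 175061.79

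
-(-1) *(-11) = -11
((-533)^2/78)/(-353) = -21853/2118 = -10.32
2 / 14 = 1 / 7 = 0.14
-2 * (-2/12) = 1/3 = 0.33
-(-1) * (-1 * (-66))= 66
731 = 731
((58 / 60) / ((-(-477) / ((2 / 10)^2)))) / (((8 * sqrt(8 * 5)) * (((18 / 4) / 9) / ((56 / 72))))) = 203 * sqrt(10) / 257580000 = 0.00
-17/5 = -3.40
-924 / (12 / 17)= -1309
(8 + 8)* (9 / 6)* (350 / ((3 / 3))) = 8400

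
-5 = -5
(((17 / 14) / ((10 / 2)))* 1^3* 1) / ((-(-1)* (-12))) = -17 / 840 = -0.02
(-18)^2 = 324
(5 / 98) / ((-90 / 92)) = -23 / 441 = -0.05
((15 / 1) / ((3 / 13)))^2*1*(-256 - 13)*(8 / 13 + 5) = -6382025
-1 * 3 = -3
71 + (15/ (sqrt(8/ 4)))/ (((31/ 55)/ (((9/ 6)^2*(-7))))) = 71- 51975*sqrt(2)/ 248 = -225.39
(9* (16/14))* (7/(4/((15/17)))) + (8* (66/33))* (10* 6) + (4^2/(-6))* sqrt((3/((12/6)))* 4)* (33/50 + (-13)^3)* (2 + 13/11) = 16590/17 + 3074876* sqrt(6)/165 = 46623.62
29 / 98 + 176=17277 / 98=176.30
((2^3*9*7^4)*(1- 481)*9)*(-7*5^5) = 16336404000000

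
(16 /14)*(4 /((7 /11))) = 352 /49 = 7.18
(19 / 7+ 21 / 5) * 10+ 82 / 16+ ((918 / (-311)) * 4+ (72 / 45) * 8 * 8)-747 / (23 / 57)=-3377589549 / 2002840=-1686.40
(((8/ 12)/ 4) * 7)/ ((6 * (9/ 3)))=7/ 108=0.06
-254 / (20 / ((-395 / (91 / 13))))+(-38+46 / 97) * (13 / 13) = 679.12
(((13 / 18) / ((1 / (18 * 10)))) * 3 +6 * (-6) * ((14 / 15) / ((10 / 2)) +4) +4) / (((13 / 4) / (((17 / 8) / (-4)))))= -51697 / 1300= -39.77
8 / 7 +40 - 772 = -5116 / 7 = -730.86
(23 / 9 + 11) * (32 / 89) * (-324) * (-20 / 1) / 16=175680 / 89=1973.93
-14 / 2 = -7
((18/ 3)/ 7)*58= 348/ 7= 49.71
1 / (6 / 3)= 1 / 2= 0.50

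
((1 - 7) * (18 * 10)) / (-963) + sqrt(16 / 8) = 120 / 107 + sqrt(2) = 2.54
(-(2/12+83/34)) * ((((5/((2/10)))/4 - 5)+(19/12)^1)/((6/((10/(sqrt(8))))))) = -665 * sqrt(2)/216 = -4.35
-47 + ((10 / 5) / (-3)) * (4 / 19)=-2687 / 57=-47.14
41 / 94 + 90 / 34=4927 / 1598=3.08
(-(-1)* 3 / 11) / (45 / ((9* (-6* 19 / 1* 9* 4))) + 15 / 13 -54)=-160056 / 31014643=-0.01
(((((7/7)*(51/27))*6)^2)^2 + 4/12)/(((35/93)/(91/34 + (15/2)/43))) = 12333485036/98685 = 124978.32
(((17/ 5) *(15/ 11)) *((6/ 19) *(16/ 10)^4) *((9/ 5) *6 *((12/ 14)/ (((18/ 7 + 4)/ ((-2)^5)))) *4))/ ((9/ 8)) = -23102226432/ 15021875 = -1537.91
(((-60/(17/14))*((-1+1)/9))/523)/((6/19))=0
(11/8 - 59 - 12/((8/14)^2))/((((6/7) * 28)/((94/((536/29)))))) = -20.00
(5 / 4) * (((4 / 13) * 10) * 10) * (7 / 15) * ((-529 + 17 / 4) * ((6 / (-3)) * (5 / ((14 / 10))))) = 2623750 / 39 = 67275.64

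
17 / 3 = 5.67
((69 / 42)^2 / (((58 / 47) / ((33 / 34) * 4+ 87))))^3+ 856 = 56688292613369747131271 / 7217702194121216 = 7854063.67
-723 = -723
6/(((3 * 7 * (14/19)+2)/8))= 228/83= 2.75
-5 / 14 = -0.36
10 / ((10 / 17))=17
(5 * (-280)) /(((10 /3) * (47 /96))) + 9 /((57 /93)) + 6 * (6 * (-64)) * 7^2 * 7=-706465863 /893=-791115.19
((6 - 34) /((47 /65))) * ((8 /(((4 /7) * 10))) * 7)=-379.49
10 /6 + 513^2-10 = 789482 /3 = 263160.67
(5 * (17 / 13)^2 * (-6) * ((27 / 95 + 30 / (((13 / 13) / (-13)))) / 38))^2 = 1030342013321481 / 3722098081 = 276817.53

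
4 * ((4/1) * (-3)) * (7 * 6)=-2016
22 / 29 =0.76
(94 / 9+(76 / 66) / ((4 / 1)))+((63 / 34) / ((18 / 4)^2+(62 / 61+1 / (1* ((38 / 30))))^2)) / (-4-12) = 18246069542903 / 1700884998648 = 10.73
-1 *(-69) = 69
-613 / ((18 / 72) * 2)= -1226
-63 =-63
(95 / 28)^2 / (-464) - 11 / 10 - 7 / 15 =-8684111 / 5456640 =-1.59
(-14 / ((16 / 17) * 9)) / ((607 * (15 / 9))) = -119 / 72840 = -0.00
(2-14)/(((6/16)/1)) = -32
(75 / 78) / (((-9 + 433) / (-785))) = -19625 / 11024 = -1.78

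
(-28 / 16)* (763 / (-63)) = 763 / 36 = 21.19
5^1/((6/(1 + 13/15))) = 1.56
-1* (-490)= 490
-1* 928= -928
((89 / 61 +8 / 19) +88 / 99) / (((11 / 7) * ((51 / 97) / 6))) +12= 32.11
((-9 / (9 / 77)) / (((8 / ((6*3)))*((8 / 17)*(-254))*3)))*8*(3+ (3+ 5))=43197 / 1016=42.52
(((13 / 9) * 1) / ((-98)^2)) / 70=13 / 6050520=0.00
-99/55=-9/5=-1.80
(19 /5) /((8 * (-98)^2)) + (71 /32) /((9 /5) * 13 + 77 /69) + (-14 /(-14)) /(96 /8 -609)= 172402011389 /1939787492160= 0.09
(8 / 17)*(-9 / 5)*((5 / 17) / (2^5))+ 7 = 8083 / 1156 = 6.99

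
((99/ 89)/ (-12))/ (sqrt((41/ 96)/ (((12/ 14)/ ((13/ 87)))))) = -0.34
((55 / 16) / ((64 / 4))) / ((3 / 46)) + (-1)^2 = 1649 / 384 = 4.29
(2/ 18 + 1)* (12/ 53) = 40/ 159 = 0.25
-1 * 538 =-538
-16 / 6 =-8 / 3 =-2.67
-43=-43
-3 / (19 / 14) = -2.21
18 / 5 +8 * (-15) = -582 / 5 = -116.40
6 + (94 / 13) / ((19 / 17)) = 3080 / 247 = 12.47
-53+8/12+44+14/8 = -79/12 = -6.58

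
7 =7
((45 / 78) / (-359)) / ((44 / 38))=-285 / 205348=-0.00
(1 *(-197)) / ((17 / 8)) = -1576 / 17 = -92.71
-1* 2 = -2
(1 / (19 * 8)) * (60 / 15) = 1 / 38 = 0.03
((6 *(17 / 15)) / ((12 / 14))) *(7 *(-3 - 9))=-3332 / 5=-666.40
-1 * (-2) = 2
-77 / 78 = -0.99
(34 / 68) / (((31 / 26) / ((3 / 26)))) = 3 / 62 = 0.05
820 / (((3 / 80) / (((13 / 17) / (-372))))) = -213200 / 4743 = -44.95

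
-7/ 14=-1/ 2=-0.50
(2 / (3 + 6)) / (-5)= -2 / 45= -0.04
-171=-171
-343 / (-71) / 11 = 343 / 781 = 0.44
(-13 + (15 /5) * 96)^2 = 75625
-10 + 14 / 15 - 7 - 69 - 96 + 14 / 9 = -8078 / 45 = -179.51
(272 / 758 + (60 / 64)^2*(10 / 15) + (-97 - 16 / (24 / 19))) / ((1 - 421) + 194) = 15822949 / 32891136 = 0.48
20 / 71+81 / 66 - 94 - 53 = -227257 / 1562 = -145.49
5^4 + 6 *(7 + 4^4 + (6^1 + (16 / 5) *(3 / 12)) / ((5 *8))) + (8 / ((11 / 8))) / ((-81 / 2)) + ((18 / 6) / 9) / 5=98185661 / 44550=2203.94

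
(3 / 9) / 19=1 / 57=0.02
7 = 7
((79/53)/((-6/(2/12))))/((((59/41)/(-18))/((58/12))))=93931/37524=2.50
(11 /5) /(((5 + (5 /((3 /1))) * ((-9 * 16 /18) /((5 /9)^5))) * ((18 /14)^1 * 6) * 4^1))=-9625 /33337224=-0.00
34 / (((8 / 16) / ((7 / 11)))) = 476 / 11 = 43.27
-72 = -72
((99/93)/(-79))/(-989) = 33/2422061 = 0.00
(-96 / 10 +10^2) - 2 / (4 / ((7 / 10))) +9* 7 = 3061 / 20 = 153.05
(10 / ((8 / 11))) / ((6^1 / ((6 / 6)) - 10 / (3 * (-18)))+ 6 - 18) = -1485 / 628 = -2.36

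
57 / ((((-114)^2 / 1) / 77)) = 77 / 228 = 0.34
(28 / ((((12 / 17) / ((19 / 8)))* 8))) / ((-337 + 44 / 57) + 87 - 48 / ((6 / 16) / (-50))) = 42959 / 22438016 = 0.00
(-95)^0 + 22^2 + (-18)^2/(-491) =484.34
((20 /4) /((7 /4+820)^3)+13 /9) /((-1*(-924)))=461681494619 /295334098869348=0.00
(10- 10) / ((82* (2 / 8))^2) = 0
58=58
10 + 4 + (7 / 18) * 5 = 287 / 18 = 15.94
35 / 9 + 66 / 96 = 659 / 144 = 4.58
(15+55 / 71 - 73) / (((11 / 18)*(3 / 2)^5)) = -260032 / 21087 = -12.33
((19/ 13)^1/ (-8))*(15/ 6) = -95/ 208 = -0.46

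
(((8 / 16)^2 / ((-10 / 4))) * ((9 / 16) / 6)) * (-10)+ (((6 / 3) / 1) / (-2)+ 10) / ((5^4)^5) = 286102294922163 / 3051757812500000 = 0.09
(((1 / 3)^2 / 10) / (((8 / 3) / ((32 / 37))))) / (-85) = -2 / 47175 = -0.00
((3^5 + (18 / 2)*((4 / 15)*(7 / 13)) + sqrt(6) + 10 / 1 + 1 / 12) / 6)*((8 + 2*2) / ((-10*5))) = -198413 / 19500 - sqrt(6) / 25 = -10.27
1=1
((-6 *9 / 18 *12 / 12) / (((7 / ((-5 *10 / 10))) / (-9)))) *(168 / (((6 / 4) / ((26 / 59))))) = -56160 / 59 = -951.86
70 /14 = 5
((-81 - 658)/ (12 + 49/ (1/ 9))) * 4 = -2956/ 453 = -6.53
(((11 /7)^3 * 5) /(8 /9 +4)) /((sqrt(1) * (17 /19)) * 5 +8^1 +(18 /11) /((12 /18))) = 75867 /285376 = 0.27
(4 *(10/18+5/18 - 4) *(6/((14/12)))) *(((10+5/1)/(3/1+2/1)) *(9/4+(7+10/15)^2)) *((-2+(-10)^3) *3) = 250958916/7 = 35851273.71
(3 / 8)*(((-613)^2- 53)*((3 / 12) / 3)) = 93929 / 8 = 11741.12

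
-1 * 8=-8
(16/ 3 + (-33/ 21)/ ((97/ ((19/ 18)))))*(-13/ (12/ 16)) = -1689350/ 18333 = -92.15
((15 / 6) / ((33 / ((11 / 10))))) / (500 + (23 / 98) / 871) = 42679 / 256074138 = 0.00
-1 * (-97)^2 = -9409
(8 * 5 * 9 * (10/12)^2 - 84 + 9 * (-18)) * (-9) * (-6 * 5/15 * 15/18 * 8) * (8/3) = 1280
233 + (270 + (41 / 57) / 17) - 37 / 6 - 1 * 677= -349081 / 1938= -180.12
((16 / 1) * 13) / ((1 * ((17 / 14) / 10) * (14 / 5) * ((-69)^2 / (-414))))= -20800 / 391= -53.20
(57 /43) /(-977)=-57 /42011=-0.00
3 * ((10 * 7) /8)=105 /4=26.25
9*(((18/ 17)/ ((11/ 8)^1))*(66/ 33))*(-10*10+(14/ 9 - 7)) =-273312/ 187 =-1461.56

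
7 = 7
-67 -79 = -146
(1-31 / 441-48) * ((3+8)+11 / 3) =-913352 / 1323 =-690.36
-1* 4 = -4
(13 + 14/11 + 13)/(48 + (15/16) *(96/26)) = 1300/2453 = 0.53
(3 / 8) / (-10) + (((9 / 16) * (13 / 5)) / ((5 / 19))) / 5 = 537 / 500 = 1.07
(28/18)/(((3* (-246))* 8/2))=-7/13284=-0.00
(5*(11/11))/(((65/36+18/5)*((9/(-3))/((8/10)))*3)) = -80/973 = -0.08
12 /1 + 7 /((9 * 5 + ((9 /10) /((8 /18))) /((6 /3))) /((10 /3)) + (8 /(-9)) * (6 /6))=1166244 /92987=12.54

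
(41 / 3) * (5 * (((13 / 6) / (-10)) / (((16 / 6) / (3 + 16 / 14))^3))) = -38998011 / 702464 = -55.52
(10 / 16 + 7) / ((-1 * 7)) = -61 / 56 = -1.09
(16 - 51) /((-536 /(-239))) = -8365 /536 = -15.61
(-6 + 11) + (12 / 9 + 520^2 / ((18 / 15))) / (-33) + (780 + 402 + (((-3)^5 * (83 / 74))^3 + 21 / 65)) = -52810786027359179 / 2607616440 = -20252513.07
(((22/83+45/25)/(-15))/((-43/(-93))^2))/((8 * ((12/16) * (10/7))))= -0.08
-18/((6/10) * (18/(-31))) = 155/3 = 51.67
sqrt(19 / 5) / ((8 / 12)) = 3 *sqrt(95) / 10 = 2.92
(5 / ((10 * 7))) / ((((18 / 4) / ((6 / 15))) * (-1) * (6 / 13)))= -13 / 945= -0.01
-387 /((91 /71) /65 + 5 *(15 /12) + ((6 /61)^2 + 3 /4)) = -511209585 /9285512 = -55.05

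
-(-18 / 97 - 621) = 621.19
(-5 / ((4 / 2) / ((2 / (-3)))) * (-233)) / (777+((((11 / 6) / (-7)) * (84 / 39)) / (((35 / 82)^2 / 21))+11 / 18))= -0.54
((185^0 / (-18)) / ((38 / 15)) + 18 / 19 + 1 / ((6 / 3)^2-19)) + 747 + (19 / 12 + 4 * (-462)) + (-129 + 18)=-114908 / 95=-1209.56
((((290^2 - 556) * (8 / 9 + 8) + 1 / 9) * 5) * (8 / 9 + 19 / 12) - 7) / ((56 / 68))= 50560797809 / 4536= 11146560.36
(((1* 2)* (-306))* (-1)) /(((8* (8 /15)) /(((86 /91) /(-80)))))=-1.69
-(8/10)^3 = -64/125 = -0.51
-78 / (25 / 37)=-2886 / 25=-115.44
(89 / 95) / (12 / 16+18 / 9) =356 / 1045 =0.34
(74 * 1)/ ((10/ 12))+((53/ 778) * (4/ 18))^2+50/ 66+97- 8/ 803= 9180366114457/ 49211859015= 186.55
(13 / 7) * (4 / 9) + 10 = 682 / 63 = 10.83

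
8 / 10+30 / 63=134 / 105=1.28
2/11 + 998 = 10980/11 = 998.18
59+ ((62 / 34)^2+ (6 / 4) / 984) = 11816161 / 189584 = 62.33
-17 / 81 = -0.21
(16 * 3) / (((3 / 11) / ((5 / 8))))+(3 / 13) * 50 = 121.54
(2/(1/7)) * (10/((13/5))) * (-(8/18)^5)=-716800/767637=-0.93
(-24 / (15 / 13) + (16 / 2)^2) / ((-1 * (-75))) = 72 / 125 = 0.58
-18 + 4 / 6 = -17.33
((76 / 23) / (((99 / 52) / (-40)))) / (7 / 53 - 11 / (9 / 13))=2094560 / 475387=4.41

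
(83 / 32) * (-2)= -83 / 16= -5.19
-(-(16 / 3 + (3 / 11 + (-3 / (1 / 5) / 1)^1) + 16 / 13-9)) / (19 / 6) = -14726 / 2717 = -5.42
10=10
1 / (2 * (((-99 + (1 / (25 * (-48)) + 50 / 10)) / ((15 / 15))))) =-600 / 112801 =-0.01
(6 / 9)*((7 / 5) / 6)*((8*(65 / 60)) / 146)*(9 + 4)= 1183 / 9855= 0.12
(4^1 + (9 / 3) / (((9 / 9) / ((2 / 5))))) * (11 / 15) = 286 / 75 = 3.81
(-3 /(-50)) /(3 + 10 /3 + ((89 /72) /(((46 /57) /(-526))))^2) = 457056 /4944734277025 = 0.00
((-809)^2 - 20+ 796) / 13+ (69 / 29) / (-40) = 50404.33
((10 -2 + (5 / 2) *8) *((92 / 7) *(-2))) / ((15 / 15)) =-736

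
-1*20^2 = -400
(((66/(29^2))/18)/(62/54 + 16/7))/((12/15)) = 315/198476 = 0.00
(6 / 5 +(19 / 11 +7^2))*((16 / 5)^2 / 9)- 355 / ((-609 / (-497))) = -9196409 / 39875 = -230.63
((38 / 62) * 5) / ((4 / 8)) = 190 / 31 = 6.13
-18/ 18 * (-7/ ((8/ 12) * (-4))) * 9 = -189/ 8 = -23.62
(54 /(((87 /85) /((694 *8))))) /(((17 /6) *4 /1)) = 749520 /29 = 25845.52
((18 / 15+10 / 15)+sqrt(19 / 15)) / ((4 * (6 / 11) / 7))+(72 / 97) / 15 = 9.65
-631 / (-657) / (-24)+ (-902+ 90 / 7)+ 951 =6823127 / 110376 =61.82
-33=-33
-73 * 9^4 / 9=-53217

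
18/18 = 1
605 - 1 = 604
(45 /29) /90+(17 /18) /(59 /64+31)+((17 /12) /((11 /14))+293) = 1729427983 /5865453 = 294.85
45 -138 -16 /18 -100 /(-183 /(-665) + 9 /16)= -5702495 /26739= -213.27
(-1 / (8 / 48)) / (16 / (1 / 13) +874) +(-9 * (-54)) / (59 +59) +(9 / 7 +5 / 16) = 20417533 / 3574928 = 5.71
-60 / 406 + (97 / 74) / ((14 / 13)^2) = 413237 / 420616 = 0.98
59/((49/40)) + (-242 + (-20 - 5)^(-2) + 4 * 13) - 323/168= -105661949/735000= -143.76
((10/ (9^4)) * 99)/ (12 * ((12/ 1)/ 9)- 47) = -110/ 22599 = -0.00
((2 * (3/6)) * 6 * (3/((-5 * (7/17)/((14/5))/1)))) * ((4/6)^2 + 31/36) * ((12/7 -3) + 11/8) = -799/280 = -2.85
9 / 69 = 0.13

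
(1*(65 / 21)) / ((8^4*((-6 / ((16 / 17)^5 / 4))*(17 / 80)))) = -0.00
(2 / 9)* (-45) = -10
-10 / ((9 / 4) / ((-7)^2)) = -1960 / 9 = -217.78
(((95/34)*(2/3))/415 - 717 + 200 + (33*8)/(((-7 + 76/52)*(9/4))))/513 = -20503070/19543761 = -1.05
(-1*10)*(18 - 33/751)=-134850/751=-179.56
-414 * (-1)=414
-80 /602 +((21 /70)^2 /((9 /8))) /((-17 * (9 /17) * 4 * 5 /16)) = -47408 /338625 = -0.14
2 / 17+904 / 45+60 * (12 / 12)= 61358 / 765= 80.21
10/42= 5/21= 0.24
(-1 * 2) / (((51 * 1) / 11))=-22 / 51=-0.43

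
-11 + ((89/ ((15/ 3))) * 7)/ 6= 9.77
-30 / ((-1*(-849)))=-10 / 283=-0.04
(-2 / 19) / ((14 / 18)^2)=-162 / 931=-0.17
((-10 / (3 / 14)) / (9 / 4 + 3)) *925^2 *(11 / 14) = -376475000 / 63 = -5975793.65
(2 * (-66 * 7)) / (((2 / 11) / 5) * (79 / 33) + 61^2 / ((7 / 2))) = -2934855 / 3377084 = -0.87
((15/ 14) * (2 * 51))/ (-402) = -255/ 938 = -0.27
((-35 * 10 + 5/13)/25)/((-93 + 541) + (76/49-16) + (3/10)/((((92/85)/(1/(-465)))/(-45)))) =-254061864/7876912745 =-0.03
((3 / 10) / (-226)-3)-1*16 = -42943 / 2260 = -19.00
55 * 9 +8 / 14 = 3469 / 7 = 495.57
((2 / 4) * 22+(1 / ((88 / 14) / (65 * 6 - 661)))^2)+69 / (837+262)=3978409179 / 2127664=1869.85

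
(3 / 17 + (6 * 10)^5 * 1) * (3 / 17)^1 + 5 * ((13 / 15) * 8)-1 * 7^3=118972532702 / 867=137223221.11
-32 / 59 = -0.54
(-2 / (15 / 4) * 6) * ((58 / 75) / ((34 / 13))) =-6032 / 6375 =-0.95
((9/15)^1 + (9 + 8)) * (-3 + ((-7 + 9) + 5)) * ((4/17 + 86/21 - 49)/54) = -2806672/48195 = -58.24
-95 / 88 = -1.08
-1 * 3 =-3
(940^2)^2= 780748960000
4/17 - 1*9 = -149/17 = -8.76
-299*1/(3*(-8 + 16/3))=299/8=37.38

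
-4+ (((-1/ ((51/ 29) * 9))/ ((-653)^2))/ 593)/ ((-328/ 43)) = -152274638264449/ 38068659566424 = -4.00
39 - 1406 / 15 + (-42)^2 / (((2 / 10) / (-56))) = -7409621 / 15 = -493974.73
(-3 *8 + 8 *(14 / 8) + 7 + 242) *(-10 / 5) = -478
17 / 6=2.83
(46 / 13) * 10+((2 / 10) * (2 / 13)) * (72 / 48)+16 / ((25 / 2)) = 11931 / 325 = 36.71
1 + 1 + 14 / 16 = 2.88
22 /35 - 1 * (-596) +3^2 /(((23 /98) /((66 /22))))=572896 /805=711.67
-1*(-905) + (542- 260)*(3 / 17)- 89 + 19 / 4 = 59195 / 68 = 870.51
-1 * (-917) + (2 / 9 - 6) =8201 / 9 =911.22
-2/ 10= -1/ 5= -0.20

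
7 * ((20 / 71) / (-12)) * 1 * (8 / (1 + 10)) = -0.12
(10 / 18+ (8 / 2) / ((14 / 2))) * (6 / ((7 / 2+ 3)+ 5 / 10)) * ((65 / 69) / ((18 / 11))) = 50765 / 91287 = 0.56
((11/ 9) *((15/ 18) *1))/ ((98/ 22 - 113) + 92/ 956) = -0.01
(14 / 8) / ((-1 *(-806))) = 7 / 3224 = 0.00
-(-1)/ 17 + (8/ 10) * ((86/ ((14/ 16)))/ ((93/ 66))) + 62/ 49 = 57.13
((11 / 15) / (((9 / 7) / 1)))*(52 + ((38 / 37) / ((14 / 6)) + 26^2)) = 2075326 / 4995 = 415.48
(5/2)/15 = 1/6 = 0.17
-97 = -97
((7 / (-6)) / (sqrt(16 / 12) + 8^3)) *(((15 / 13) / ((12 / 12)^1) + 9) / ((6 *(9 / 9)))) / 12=-2464 / 7667673 + 77 *sqrt(3) / 184024152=-0.00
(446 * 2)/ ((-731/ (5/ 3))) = -4460/ 2193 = -2.03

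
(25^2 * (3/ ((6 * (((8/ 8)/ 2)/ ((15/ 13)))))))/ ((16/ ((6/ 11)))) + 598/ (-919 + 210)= 19256513/ 811096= 23.74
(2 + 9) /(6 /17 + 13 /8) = 1496 /269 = 5.56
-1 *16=-16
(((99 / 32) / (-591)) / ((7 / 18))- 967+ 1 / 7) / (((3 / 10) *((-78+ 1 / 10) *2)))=177775275 / 8593928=20.69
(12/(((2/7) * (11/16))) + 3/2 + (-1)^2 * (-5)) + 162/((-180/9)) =2722/55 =49.49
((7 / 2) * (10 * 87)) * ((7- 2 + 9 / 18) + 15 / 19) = 727755 / 38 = 19151.45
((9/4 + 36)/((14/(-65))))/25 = -1989/280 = -7.10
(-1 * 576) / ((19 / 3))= -1728 / 19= -90.95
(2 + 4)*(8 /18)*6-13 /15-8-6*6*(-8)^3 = 18439.13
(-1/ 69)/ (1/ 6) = -2/ 23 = -0.09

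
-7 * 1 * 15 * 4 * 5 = -2100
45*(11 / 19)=495 / 19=26.05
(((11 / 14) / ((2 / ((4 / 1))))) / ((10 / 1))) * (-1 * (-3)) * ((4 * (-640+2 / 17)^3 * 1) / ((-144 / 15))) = 252843516387 / 4913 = 51464180.01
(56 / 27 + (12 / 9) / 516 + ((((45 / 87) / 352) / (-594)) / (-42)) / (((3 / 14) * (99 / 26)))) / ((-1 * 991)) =-80405734091 / 38370341994336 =-0.00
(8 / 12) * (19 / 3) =38 / 9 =4.22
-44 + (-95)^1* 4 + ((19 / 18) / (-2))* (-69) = -4651 / 12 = -387.58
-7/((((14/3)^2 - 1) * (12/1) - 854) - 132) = 21/2210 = 0.01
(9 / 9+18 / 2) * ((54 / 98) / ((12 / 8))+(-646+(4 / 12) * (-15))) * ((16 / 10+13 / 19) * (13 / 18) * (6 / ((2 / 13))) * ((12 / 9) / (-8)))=55674853 / 798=69767.99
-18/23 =-0.78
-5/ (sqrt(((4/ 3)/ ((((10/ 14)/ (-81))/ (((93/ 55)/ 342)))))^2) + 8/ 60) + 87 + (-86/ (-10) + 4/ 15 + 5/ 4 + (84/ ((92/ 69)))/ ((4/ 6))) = 38512019/ 207120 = 185.94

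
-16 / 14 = -8 / 7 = -1.14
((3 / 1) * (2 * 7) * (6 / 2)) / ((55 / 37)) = 84.76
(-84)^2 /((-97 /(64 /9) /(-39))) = 1956864 /97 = 20173.86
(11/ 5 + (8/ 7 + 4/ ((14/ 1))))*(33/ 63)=1397/ 735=1.90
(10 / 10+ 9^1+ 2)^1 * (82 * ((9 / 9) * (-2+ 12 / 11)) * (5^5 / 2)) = -15375000 / 11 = -1397727.27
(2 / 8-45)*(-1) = 179 / 4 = 44.75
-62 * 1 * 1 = -62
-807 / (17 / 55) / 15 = -174.06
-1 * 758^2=-574564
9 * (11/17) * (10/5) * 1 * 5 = 990/17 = 58.24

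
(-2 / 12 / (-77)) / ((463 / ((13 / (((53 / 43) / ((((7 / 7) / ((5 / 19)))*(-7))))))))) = -10621 / 8097870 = -0.00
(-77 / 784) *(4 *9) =-99 / 28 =-3.54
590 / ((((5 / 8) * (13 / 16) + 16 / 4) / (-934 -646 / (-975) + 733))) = -2950249216 / 112515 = -26220.94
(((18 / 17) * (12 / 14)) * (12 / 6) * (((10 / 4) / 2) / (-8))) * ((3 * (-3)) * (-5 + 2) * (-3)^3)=98415 / 476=206.75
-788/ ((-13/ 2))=1576/ 13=121.23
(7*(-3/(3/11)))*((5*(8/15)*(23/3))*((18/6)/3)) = -14168/9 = -1574.22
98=98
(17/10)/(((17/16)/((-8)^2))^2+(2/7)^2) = 20.75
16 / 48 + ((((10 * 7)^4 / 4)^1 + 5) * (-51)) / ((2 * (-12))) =306127763 / 24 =12755323.46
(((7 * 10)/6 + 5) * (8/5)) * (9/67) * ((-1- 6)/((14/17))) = -2040/67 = -30.45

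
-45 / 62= -0.73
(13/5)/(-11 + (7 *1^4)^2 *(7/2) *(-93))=-0.00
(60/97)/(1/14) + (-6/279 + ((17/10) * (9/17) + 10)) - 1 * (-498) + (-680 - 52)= -214.46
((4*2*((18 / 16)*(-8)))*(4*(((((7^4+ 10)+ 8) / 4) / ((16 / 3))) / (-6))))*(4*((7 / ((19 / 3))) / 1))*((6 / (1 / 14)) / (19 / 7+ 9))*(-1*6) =-19670364 / 19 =-1035282.32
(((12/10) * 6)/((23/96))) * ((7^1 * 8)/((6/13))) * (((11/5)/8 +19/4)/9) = 1170624/575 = 2035.87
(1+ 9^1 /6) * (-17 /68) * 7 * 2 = -35 /4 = -8.75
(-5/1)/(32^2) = -0.00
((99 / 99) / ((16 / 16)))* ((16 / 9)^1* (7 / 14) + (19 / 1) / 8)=235 / 72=3.26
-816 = -816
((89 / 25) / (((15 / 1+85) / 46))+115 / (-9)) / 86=-125327 / 967500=-0.13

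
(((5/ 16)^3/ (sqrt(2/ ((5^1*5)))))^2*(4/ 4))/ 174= 390625/ 5838471168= 0.00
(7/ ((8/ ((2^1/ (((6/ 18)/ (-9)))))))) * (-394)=37233/ 2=18616.50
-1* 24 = -24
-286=-286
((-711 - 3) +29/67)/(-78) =47809/5226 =9.15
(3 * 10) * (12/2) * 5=900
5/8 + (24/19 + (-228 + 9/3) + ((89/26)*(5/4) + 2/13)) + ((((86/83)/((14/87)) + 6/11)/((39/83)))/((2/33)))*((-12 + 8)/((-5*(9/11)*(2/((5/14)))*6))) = -23042636/108927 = -211.54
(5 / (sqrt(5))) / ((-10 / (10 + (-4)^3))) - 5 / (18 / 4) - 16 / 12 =-22 / 9 + 27 *sqrt(5) / 5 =9.63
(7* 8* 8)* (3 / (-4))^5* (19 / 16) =-32319 / 256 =-126.25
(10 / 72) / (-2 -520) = -5 / 18792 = -0.00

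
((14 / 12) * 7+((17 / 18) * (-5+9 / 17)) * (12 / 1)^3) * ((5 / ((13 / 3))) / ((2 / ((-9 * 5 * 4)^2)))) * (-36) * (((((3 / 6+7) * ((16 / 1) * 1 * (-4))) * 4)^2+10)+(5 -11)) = 235022875278264000 / 13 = 18078682713712615.38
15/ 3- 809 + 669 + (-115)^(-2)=-135.00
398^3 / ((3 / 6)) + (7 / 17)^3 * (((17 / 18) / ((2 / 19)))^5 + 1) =126093643.34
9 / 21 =0.43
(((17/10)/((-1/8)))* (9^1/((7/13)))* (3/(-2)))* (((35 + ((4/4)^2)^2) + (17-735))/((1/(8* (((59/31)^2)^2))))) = -25451111166624/1042685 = -24409204.28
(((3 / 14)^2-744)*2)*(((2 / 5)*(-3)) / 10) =87489 / 490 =178.55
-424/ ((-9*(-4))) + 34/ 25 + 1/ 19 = -44311/ 4275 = -10.37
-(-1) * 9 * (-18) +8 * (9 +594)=4662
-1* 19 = -19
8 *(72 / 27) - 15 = 19 / 3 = 6.33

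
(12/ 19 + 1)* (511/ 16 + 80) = 55521/ 304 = 182.63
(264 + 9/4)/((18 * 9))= 355/216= 1.64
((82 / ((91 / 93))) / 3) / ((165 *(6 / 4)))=5084 / 45045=0.11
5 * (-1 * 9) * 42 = -1890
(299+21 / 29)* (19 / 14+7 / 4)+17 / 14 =1865 / 2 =932.50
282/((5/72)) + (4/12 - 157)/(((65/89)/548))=-22130984/195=-113492.23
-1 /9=-0.11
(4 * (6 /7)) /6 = 4 /7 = 0.57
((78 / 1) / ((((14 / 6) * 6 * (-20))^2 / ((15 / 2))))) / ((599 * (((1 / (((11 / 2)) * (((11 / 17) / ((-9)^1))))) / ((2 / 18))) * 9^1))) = -1573 / 25866449280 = -0.00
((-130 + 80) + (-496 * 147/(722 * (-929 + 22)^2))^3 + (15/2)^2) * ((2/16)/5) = 654794973252809559421011961/4190687828819221538180091040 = 0.16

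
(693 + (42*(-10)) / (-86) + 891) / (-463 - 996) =-68322 / 62737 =-1.09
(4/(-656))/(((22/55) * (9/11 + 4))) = -55/17384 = -0.00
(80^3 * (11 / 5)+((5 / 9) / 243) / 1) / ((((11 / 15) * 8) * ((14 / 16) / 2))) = 438857.14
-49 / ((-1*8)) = 49 / 8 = 6.12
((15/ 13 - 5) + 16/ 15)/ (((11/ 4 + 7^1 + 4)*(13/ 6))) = -4336/ 46475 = -0.09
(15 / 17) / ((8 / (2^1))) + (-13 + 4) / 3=-189 / 68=-2.78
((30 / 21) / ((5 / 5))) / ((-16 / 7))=-5 / 8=-0.62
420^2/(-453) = -58800/151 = -389.40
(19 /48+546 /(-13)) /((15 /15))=-1997 /48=-41.60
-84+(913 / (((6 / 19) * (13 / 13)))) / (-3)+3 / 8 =-75409 / 72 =-1047.35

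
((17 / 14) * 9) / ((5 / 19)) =2907 / 70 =41.53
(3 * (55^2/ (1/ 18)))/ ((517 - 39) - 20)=81675/ 229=356.66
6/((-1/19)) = -114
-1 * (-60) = 60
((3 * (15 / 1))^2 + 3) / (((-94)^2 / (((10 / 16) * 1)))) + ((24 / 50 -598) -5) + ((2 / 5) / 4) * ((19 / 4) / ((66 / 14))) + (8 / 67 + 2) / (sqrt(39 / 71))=-1097602466 / 1822425 + 142 * sqrt(2769) / 2613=-599.42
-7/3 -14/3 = -7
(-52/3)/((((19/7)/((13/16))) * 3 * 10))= -1183/6840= -0.17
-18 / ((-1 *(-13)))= -18 / 13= -1.38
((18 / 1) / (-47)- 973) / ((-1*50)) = 45749 / 2350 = 19.47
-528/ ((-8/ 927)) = 61182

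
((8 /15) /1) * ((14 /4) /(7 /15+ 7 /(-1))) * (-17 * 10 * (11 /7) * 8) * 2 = 59840 /49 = 1221.22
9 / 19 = 0.47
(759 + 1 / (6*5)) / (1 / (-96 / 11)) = -364336 / 55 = -6624.29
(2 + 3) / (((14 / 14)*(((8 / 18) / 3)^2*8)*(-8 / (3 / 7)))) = -10935 / 7168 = -1.53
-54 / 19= -2.84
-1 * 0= 0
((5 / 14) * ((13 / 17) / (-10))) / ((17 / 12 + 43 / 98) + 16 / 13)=-3549 / 401047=-0.01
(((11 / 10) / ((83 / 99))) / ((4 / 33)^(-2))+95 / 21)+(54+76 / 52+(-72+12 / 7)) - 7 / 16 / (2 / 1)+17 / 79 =-2945623943 / 286409760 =-10.28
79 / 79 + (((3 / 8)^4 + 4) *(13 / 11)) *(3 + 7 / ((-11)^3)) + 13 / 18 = 4304089069 / 269862912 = 15.95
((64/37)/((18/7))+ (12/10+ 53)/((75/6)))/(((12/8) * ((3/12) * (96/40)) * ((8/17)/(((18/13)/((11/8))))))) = 14177048/1190475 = 11.91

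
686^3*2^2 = 1291315424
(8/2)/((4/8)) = 8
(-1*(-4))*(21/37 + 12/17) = 3204/629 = 5.09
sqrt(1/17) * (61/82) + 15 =61 * sqrt(17)/1394 + 15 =15.18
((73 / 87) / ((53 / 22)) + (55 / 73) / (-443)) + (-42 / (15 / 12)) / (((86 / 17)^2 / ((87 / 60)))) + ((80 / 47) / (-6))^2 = -134905027300269533 / 91357791991183350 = -1.48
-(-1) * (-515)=-515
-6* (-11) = 66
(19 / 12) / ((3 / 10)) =95 / 18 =5.28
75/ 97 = 0.77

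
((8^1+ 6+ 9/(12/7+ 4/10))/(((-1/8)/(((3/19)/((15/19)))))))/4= -1351/185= -7.30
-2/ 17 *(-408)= 48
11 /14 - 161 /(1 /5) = -11259 /14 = -804.21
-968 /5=-193.60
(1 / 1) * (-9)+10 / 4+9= 5 / 2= 2.50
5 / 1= 5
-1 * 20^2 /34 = -200 /17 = -11.76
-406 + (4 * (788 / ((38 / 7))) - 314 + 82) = -1090 / 19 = -57.37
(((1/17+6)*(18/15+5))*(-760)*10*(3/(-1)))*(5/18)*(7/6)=42466900/153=277561.44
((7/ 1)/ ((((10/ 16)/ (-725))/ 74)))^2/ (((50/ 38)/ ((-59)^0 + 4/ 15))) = 5213659822336/ 15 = 347577321489.07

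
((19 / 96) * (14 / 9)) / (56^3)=19 / 10838016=0.00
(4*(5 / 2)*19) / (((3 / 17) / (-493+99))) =-1272620 / 3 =-424206.67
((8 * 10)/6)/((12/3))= 10/3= 3.33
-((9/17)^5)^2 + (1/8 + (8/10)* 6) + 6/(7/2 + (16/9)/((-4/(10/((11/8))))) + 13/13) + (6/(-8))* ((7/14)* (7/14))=383309529423713801/40481157521015920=9.47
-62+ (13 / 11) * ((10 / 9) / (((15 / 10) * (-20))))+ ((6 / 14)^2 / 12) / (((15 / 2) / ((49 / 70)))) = -12898603 / 207900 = -62.04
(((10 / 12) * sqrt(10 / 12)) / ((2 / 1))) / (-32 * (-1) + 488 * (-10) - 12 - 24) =-5 * sqrt(30) / 351648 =-0.00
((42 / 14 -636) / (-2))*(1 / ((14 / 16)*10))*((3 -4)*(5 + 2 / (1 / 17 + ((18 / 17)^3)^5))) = -51019721910846173343006 / 242025645506290077635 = -210.80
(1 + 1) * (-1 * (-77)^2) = -11858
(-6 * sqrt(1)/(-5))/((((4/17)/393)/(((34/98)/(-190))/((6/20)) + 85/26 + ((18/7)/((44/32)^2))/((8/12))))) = 10629.38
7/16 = 0.44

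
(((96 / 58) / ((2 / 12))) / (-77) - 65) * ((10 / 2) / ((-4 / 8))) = 1454330 / 2233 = 651.29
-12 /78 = -2 /13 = -0.15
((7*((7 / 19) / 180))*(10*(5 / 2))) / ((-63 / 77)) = -2695 / 6156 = -0.44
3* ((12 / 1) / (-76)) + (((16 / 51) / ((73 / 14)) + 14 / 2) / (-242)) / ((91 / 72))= -18424977 / 37089767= -0.50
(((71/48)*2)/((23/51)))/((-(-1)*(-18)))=-1207/3312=-0.36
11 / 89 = 0.12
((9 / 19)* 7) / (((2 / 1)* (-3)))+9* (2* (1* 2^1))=1347 / 38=35.45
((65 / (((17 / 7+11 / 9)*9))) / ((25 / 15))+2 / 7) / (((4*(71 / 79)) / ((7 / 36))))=0.08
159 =159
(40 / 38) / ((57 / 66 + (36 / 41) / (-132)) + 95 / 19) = 18040 / 100377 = 0.18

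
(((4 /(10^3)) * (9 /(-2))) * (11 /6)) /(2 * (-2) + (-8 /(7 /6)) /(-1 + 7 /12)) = -231 /87200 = -0.00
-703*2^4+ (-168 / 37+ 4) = -416196 / 37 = -11248.54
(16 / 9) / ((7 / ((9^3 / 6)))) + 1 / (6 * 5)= 30.89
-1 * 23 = -23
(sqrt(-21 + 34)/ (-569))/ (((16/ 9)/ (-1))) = 9 * sqrt(13)/ 9104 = 0.00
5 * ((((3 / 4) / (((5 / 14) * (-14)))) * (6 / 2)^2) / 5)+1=-7 / 20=-0.35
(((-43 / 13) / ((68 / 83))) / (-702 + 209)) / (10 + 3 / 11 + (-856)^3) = -0.00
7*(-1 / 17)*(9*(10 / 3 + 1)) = -273 / 17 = -16.06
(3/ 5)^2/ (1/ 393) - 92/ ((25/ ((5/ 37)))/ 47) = 109249/ 925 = 118.11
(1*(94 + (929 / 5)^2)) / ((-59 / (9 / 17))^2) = 70096671 / 25150225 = 2.79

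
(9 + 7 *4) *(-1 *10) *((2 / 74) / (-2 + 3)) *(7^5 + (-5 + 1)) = -168030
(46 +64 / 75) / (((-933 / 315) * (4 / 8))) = -49196 / 1555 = -31.64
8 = 8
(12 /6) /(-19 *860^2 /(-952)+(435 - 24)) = 238 /1805459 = 0.00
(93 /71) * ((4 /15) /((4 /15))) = 93 /71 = 1.31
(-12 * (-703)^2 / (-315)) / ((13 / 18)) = 11861016 / 455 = 26068.17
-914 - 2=-916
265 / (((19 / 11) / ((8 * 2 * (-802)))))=-37405280 / 19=-1968698.95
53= 53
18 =18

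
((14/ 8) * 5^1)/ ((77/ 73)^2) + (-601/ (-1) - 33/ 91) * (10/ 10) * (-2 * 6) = -317107279/ 44044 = -7199.78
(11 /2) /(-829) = -11 /1658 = -0.01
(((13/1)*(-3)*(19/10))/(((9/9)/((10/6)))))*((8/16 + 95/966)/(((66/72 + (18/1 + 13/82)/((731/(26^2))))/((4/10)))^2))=-6155573146857888/163274080621255625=-0.04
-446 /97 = -4.60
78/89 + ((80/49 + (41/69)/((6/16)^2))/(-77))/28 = 1275329822/1459709559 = 0.87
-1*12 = -12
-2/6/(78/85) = -85/234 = -0.36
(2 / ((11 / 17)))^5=45435424 / 161051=282.12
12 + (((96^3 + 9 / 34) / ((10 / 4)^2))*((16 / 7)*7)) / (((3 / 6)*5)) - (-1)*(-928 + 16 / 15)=5769725636 / 6375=905055.00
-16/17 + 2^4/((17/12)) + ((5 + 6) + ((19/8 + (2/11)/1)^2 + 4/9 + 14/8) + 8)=45123977/1184832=38.08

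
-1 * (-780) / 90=26 / 3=8.67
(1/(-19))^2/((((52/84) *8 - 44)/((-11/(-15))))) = -77/1480100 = -0.00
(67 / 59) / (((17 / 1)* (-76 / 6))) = -201 / 38114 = -0.01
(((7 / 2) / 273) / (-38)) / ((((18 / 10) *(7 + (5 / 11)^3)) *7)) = -6655 / 1763123544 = -0.00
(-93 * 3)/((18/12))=-186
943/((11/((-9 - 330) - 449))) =-743084/11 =-67553.09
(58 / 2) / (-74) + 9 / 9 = 45 / 74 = 0.61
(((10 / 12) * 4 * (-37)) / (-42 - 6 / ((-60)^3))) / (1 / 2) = 8880000 / 1511999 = 5.87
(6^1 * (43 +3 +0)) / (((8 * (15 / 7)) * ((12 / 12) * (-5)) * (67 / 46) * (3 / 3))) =-3703 / 1675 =-2.21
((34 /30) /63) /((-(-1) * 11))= 17 /10395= 0.00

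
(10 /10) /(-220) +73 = 16059 /220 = 73.00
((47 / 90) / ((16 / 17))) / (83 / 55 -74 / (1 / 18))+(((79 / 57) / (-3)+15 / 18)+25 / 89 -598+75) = -18615331584071 / 35637784416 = -522.35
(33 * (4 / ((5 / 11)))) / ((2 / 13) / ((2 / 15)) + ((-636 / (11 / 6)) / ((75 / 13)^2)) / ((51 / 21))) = -441226500 / 4767571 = -92.55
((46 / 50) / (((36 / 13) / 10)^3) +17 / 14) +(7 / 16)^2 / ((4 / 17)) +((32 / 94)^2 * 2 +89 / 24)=568958527247 / 11543067648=49.29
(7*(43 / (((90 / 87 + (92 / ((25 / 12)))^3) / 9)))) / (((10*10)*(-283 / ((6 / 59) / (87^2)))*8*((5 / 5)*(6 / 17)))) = -3198125 / 604639977520917696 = -0.00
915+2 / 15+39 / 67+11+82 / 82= 932354 / 1005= 927.72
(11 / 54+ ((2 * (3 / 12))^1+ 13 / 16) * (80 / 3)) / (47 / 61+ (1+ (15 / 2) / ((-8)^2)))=7421504 / 397953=18.65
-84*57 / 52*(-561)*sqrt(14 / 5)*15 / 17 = 118503*sqrt(70) / 13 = 76266.71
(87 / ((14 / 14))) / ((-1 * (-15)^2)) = -29 / 75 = -0.39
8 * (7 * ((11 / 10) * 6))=1848 / 5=369.60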